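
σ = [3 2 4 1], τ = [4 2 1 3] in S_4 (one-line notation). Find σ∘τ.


σ∘τ: apply τ first, then σ
1 →τ 4 →σ 1
2 →τ 2 →σ 2
3 →τ 1 →σ 3
4 →τ 3 →σ 4

σ∘τ = [1 2 3 4]


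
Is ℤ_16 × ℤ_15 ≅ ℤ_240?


Comparing ℤ_16 × ℤ_15 and ℤ_240:
gcd(16,15) = 1, so ℤ_16 × ℤ_15 ≅ ℤ_240 (CRT)

Yes, ℤ_16 × ℤ_15 ≅ ℤ_240


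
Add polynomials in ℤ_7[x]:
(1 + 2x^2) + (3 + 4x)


Add coefficients mod 7:
x^0: 1 + 3 = 4 (mod 7)
x^1: 0 + 4 = 4 (mod 7)
x^2: 2 + 0 = 2 (mod 7)
Result: 4 + 4x + 2x^2

f + g = 4 + 4x + 2x^2


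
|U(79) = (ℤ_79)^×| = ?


U(n) is the group of units mod n; |U(n)| = φ(n)
|U(79)| = φ(79) = 78

|U(79) = (ℤ_79)^×| = 78


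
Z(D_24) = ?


Z(G) = {g ∈ G | gx = xg for all x ∈ G}
For even n, Z(D_n) = {e, r^(n/2)}: the 180° rotation r^12 commutes with every reflection and rotation

Z(D_24) = {e, r^12}


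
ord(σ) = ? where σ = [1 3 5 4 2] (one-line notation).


Cycle decomposition: (2 3 5)
Cycle lengths: 3
Order = lcm(3) = 3

ord(σ) = 3


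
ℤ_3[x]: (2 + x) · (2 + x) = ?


Expand and collect like terms; reduce coefficients mod 3:
x^0: 2·2 = 4 ≡ 1 (mod 3)
x^1: 2·1 + 1·2 = 4 ≡ 1 (mod 3)
x^2: 1·1 = 1 ≡ 1 (mod 3)
Result: 1 + x + x^2

f · g = 1 + x + x^2


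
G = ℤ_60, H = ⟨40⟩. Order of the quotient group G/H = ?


|⟨40⟩| = n / gcd(40, 60) = 60 / 20 = 3
H is normal (ℤ_60 is abelian).
|G/H| = |G| / |H| = 60 / 3 = 20

|G/H| = 20


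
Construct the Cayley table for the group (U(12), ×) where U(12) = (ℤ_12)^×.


Elements: {1, 5, 7, 11}
Operation: multiplication mod 12
Entry (a, b) = (a × b) mod 12

Cayley table:
   |  1 |  5 |  7 | 11
 1 |  1 |  5 |  7 | 11
 5 |  5 |  1 | 11 |  7
 7 |  7 | 11 |  1 |  5
11 | 11 |  7 |  5 |  1


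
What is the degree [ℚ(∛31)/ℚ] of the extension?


∛31 has minimal polynomial x³ - 31 (irreducible over ℚ since 31 is not a perfect cube)

[ℚ(∛31)/ℚ] = 3


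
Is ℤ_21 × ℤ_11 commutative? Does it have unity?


Direct product ring; commutative with unity (1,1); but (1,0)·(0,1) = (0,0) gives zero divisors, so not an integral domain
Commutative: Yes
Integral domain: No
Has unity: Yes

ℤ_21 × ℤ_11: Commutative=Yes, Unity=Yes


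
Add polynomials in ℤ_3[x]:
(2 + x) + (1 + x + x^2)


Add coefficients mod 3:
x^0: 2 + 1 = 0 (mod 3)
x^1: 1 + 1 = 2 (mod 3)
x^2: 0 + 1 = 1 (mod 3)
Result: 2x + x^2

f + g = 2x + x^2


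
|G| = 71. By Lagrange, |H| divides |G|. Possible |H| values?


Lagrange's theorem: |H| divides |G|
|G| = 71
Divisors of 71: 1, 71

Possible subgroup orders: {1, 71}


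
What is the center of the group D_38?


Z(G) = {g ∈ G | gx = xg for all x ∈ G}
For even n, Z(D_n) = {e, r^(n/2)}: the 180° rotation r^19 commutes with every reflection and rotation

Z(D_38) = {e, r^19}


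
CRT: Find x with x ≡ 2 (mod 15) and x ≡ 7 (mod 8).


m₁ = 15, m₂ = 8, gcd = 1, so CRT applies. M = m₁·m₂ = 120
Let M₁ = M/m₁ = 8, M₂ = M/m₂ = 15
Find y₁ ≡ M₁⁻¹ (mod m₁): 8⁻¹ ≡ 2 (mod 15)
Find y₂ ≡ M₂⁻¹ (mod m₂): 15⁻¹ ≡ 7 (mod 8)
x = a₁·M₁·y₁ + a₂·M₂·y₂ = 2·8·2 + 7·15·7 = 767
Reduce mod 120: x ≡ 47
Check: 47 mod 15 = 2 ✓, 47 mod 8 = 7 ✓

x ≡ 47 (mod 120)


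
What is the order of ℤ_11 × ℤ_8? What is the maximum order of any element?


|ℤ_11 × ℤ_8| = 11 × 8 = 88
Max element order = lcm(11,8) = 88
Cyclic? Yes (gcd=1)

|ℤ_11×ℤ_8| = 88, max element order = 88


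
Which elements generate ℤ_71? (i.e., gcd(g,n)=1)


g generates ℤ_n iff gcd(g,n) = 1
Prime factors of 71: 71
Generators are g ∈ {1,...,70} not divisible by any of these primes.
Generators: {1, 2, 3, 4, 5, 6, 7, 8, 9, 10, 11, 12, 13, 14, 15, 16, 17, 18, 19, 20, 21, 22, 23, 24, 25, 26, 27, 28, 29, 30, 31, 32, 33, 34, 35, 36, 37, 38, 39, 40, 41, 42, 43, 44, 45, 46, 47, 48, 49, 50, 51, 52, 53, 54, 55, 56, 57, 58, 59, 60, 61, 62, 63, 64, 65, 66, 67, 68, 69, 70}
Number of generators = φ(71) = 70

Generators of ℤ_71 = {1, 2, 3, 4, 5, 6, 7, 8, 9, 10, 11, 12, 13, 14, 15, 16, 17, 18, 19, 20, 21, 22, 23, 24, 25, 26, 27, 28, 29, 30, 31, 32, 33, 34, 35, 36, 37, 38, 39, 40, 41, 42, 43, 44, 45, 46, 47, 48, 49, 50, 51, 52, 53, 54, 55, 56, 57, 58, 59, 60, 61, 62, 63, 64, 65, 66, 67, 68, 69, 70}


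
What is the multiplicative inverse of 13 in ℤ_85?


Use the extended Euclidean algorithm to write 1 = 13·s + 85·t; then s mod 85 is the inverse.
Euclidean algorithm:
  13 = 0·85 + 13
  85 = 6·13 + 7
  13 = 1·7 + 6
  7 = 1·6 + 1
  6 = 6·1 + 0
gcd(13,85) = 1
Back-substitution gives: 13·(-13) + 85·(2) = 1
So 13⁻¹ ≡ -13 ≡ 72 (mod 85)
Check: 13 × 72 = 936 ≡ 1 (mod 85) ✓

13⁻¹ ≡ 72 (mod 85)


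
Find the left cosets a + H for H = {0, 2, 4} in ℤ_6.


H = {0, 2, 4}, |H| = 3
Number of cosets = |G|/|H| = 6/3 = 2
0 + H = {0, 2, 4}
1 + H = {1, 3, 5}

Cosets: 0+H={0,2,4}; 1+H={1,3,5}


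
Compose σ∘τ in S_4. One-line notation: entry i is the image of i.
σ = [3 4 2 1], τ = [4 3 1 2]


σ∘τ: apply τ first, then σ
1 →τ 4 →σ 1
2 →τ 3 →σ 2
3 →τ 1 →σ 3
4 →τ 2 →σ 4

σ∘τ = [1 2 3 4]


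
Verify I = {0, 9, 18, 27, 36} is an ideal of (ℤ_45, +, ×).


Check ideal conditions for I = {0, 9, 18, 27, 36} in ℤ_45:
(1) I is an additive subgroup? Yes
(2) For r ∈ ℤ_45 and a ∈ I: r·a ∈ I? Yes

Yes, I is an ideal of ℤ_45


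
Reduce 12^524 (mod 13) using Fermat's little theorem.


Fermat's little theorem: if p is prime and gcd(a,p)=1, then a^(p-1) ≡ 1 (mod p)
p = 13 is prime, gcd(12,13) = 1
Reduce exponent: 524 mod 12 = 8
So 12^524 ≡ 12^8 (mod 13)
12^8 mod 13 = 1

12^524 ≡ 1 (mod 13)


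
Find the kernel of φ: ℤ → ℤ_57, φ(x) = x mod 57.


Kernel = preimage of identity
ker(φ) = {x ∈ ℤ : x ≡ 0 (mod 57)} = 57ℤ = {0, ±57, ±114, ...}

ker(φ) = 57ℤ


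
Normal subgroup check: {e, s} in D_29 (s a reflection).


H = {e, s} in D_29 (s a reflection)
r·s·r⁻¹ = sr⁻² ≠ s for n ≥ 3, so {e, s} is not closed under conjugation

No, not a normal subgroup


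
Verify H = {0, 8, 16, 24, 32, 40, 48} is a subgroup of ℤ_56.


Subgroup test for H = {0, 8, 16, 24, 32, 40, 48} in (ℤ_56, +):
(1) 0 ∈ H? Yes
(2) Closure: for all a,b ∈ H, (a+b) mod 56 ∈ H? Yes
(3) Inverses: for all a ∈ H, -a mod 56 ∈ H? Yes

Yes, H is a subgroup of ℤ_56


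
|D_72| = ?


|D_n| = 2n (n rotations and n reflections)
|D_72| = 2×72 = 144

|D_72| = 144


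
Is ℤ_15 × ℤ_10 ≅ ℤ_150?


Comparing ℤ_15 × ℤ_10 and ℤ_150:
gcd(15,10) = 5 ≠ 1. Max element order in ℤ_15×ℤ_10 is lcm(15,10) = 30 < 150, so it has no element of order 150

No, ℤ_15 × ℤ_10 ≇ ℤ_150


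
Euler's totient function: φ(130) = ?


Factor n: 130 = 2 × 5 × 13
φ(n) = n · ∏(1 - 1/p) over distinct primes p | n
φ(130) = 130 · (1 - 1/2) · (1 - 1/5) · (1 - 1/13) = 48

φ(130) = 48


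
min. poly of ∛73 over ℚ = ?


∛73 satisfies x³ - 73 = 0, irreducible over ℚ (no rational root; 73 is not a perfect cube)

Minimal polynomial: x³ - 73


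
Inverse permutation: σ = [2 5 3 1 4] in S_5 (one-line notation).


To find σ⁻¹, swap domain and range:
σ(1) = 2 → σ⁻¹(2) = 1
σ(2) = 5 → σ⁻¹(5) = 2
σ(3) = 3 → σ⁻¹(3) = 3
σ(4) = 1 → σ⁻¹(1) = 4
σ(5) = 4 → σ⁻¹(4) = 5

σ⁻¹ = [4 1 3 5 2]


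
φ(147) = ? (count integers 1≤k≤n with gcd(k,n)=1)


Factor n: 147 = 3 × 7^2
φ(n) = n · ∏(1 - 1/p) over distinct primes p | n
φ(147) = 147 · (1 - 1/3) · (1 - 1/7) = 84

φ(147) = 84


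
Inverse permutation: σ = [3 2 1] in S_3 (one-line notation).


To find σ⁻¹, swap domain and range:
σ(1) = 3 → σ⁻¹(3) = 1
σ(2) = 2 → σ⁻¹(2) = 2
σ(3) = 1 → σ⁻¹(1) = 3

σ⁻¹ = [3 2 1]


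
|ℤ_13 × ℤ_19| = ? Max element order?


|ℤ_13 × ℤ_19| = 13 × 19 = 247
Max element order = lcm(13,19) = 247
Cyclic? Yes (gcd=1)

|ℤ_13×ℤ_19| = 247, max element order = 247


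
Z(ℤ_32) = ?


Z(G) = {g ∈ G | gx = xg for all x ∈ G}
ℤ_32 is abelian, so Z(G) = G

Z(ℤ_32) = ℤ_32


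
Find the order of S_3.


|S_n| = n! (number of permutations of n symbols)
|S_3| = 3! = 6

|S_3| = 6


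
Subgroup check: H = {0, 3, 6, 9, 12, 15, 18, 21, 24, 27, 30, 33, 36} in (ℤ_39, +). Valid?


Subgroup test for H = {0, 3, 6, 9, 12, 15, 18, 21, 24, 27, 30, 33, 36} in (ℤ_39, +):
(1) 0 ∈ H? Yes
(2) Closure: for all a,b ∈ H, (a+b) mod 39 ∈ H? Yes
(3) Inverses: for all a ∈ H, -a mod 39 ∈ H? Yes

Yes, H is a subgroup of ℤ_39


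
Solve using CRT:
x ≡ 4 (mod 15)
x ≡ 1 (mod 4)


m₁ = 15, m₂ = 4, gcd = 1, so CRT applies. M = m₁·m₂ = 60
Let M₁ = M/m₁ = 4, M₂ = M/m₂ = 15
Find y₁ ≡ M₁⁻¹ (mod m₁): 4⁻¹ ≡ 4 (mod 15)
Find y₂ ≡ M₂⁻¹ (mod m₂): 15⁻¹ ≡ 3 (mod 4)
x = a₁·M₁·y₁ + a₂·M₂·y₂ = 4·4·4 + 1·15·3 = 109
Reduce mod 60: x ≡ 49
Check: 49 mod 15 = 4 ✓, 49 mod 4 = 1 ✓

x ≡ 49 (mod 60)


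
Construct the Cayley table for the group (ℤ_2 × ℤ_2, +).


Elements: {(0,0), (0,1), (1,0), (1,1)}
Operation: componentwise addition mod (2, 2)
Entry (a, b) = ((a₁+b₁) mod 2, (a₂+b₂) mod 2)

Cayley table:
      | (0,0) | (0,1) | (1,0) | (1,1)
(0,0) | (0,0) | (0,1) | (1,0) | (1,1)
(0,1) | (0,1) | (0,0) | (1,1) | (1,0)
(1,0) | (1,0) | (1,1) | (0,0) | (0,1)
(1,1) | (1,1) | (1,0) | (0,1) | (0,0)


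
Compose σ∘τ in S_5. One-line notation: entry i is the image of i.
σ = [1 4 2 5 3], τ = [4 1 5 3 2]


σ∘τ: apply τ first, then σ
1 →τ 4 →σ 5
2 →τ 1 →σ 1
3 →τ 5 →σ 3
4 →τ 3 →σ 2
5 →τ 2 →σ 4

σ∘τ = [5 1 3 2 4]


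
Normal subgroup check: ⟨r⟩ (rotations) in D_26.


H = ⟨r⟩ (rotations) in D_26
The rotation subgroup ⟨r⟩ has index 2 in D_26, so it is normal

Yes, normal subgroup


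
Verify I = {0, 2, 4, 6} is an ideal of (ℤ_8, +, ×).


Check ideal conditions for I = {0, 2, 4, 6} in ℤ_8:
(1) I is an additive subgroup? Yes
(2) For r ∈ ℤ_8 and a ∈ I: r·a ∈ I? Yes

Yes, I is an ideal of ℤ_8


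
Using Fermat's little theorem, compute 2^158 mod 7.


Fermat's little theorem: if p is prime and gcd(a,p)=1, then a^(p-1) ≡ 1 (mod p)
p = 7 is prime, gcd(2,7) = 1
Reduce exponent: 158 mod 6 = 2
So 2^158 ≡ 2^2 (mod 7)
2^2 mod 7 = 4

2^158 ≡ 4 (mod 7)


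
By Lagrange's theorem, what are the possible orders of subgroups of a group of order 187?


Lagrange's theorem: |H| divides |G|
|G| = 187
Divisors of 187: 1, 11, 17, 187

Possible subgroup orders: {1, 11, 17, 187}


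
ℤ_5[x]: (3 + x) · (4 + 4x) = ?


Expand and collect like terms; reduce coefficients mod 5:
x^0: 3·4 = 12 ≡ 2 (mod 5)
x^1: 3·4 + 1·4 = 16 ≡ 1 (mod 5)
x^2: 1·4 = 4 ≡ 4 (mod 5)
Result: 2 + x + 4x^2

f · g = 2 + x + 4x^2


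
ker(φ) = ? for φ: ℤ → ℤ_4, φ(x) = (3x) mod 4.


Kernel = preimage of identity
ker(φ) = {x ∈ ℤ : 3x ≡ 0 (mod 4)}. gcd(3,4) = 1, so 3x ≡ 0 (mod 4) ⟺ x ≡ 0 (mod 4/1 = 4). Hence ker(φ) = 4ℤ

ker(φ) = 4ℤ


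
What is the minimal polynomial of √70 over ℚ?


√70 satisfies x² - 70 = 0, irreducible over ℚ since 70 is squarefree

Minimal polynomial: x² - 70


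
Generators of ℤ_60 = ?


g generates ℤ_n iff gcd(g,n) = 1
Prime factors of 60: 2, 3, 5
Generators are g ∈ {1,...,59} not divisible by any of these primes.
Generators: {1, 7, 11, 13, 17, 19, 23, 29, 31, 37, 41, 43, 47, 49, 53, 59}
Number of generators = φ(60) = 16

Generators of ℤ_60 = {1, 7, 11, 13, 17, 19, 23, 29, 31, 37, 41, 43, 47, 49, 53, 59}


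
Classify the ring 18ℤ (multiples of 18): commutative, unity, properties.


18ℤ is a commutative ring under +,× but has no multiplicative identity (1 ∉ 18ℤ); it has no zero divisors, but without unity it is not an integral domain
Commutative: Yes
Integral domain: No
Has unity: No

18ℤ (multiples of 18): Commutative=Yes, Unity=No


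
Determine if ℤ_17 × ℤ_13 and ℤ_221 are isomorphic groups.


Comparing ℤ_17 × ℤ_13 and ℤ_221:
gcd(17,13) = 1, so ℤ_17 × ℤ_13 ≅ ℤ_221 (CRT)

Yes, ℤ_17 × ℤ_13 ≅ ℤ_221


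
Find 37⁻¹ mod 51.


Use the extended Euclidean algorithm to write 1 = 37·s + 51·t; then s mod 51 is the inverse.
Euclidean algorithm:
  37 = 0·51 + 37
  51 = 1·37 + 14
  37 = 2·14 + 9
  14 = 1·9 + 5
  9 = 1·5 + 4
  5 = 1·4 + 1
  4 = 4·1 + 0
gcd(37,51) = 1
Back-substitution gives: 37·(-11) + 51·(8) = 1
So 37⁻¹ ≡ -11 ≡ 40 (mod 51)
Check: 37 × 40 = 1480 ≡ 1 (mod 51) ✓

37⁻¹ ≡ 40 (mod 51)


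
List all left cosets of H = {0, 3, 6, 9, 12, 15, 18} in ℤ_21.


H = {0, 3, 6, 9, 12, 15, 18}, |H| = 7
Number of cosets = |G|/|H| = 21/7 = 3
0 + H = {0, 3, 6, 9, 12, 15, 18}
1 + H = {1, 4, 7, 10, 13, 16, 19}
2 + H = {2, 5, 8, 11, 14, 17, 20}

Cosets: 0+H={0,3,6,9,12,15,18}; 1+H={1,4,7,10,13,16,19}; 2+H={2,5,8,11,14,17,20}


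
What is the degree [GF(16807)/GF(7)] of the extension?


GF(16807) = GF(7^5), so the extension degree is 5

[GF(16807)/GF(7)] = 5


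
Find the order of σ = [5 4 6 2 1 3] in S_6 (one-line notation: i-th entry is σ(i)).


Cycle decomposition: (1 5) (2 4) (3 6)
Cycle lengths: 2, 2, 2
Order = lcm(2, 2, 2) = 2

ord(σ) = 2


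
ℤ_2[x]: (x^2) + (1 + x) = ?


Add coefficients mod 2:
x^0: 0 + 1 = 1 (mod 2)
x^1: 0 + 1 = 1 (mod 2)
x^2: 1 + 0 = 1 (mod 2)
Result: 1 + x + x^2

f + g = 1 + x + x^2


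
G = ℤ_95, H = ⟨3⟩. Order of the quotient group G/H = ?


|⟨3⟩| = n / gcd(3, 95) = 95 / 1 = 95
H is normal (ℤ_95 is abelian).
|G/H| = |G| / |H| = 95 / 95 = 1

|G/H| = 1


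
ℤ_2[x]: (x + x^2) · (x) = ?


Expand and collect like terms; reduce coefficients mod 2:
x^0: 0·0 = 0 ≡ 0 (mod 2)
x^1: 0·1 + 1·0 = 0 ≡ 0 (mod 2)
x^2: 1·1 + 1·0 = 1 ≡ 1 (mod 2)
x^3: 1·1 = 1 ≡ 1 (mod 2)
Result: x^2 + x^3

f · g = x^2 + x^3


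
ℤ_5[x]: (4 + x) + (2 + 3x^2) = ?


Add coefficients mod 5:
x^0: 4 + 2 = 1 (mod 5)
x^1: 1 + 0 = 1 (mod 5)
x^2: 0 + 3 = 3 (mod 5)
Result: 1 + x + 3x^2

f + g = 1 + x + 3x^2


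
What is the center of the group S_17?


Z(G) = {g ∈ G | gx = xg for all x ∈ G}
S_n is non-abelian for n ≥ 3; Z(S_17) is trivial

Z(S_17) = {e}


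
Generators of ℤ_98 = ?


g generates ℤ_n iff gcd(g,n) = 1
Prime factors of 98: 2, 7
Generators are g ∈ {1,...,97} not divisible by any of these primes.
Generators: {1, 3, 5, 9, 11, 13, 15, 17, 19, 23, 25, 27, 29, 31, 33, 37, 39, 41, 43, 45, 47, 51, 53, 55, 57, 59, 61, 65, 67, 69, 71, 73, 75, 79, 81, 83, 85, 87, 89, 93, 95, 97}
Number of generators = φ(98) = 42

Generators of ℤ_98 = {1, 3, 5, 9, 11, 13, 15, 17, 19, 23, 25, 27, 29, 31, 33, 37, 39, 41, 43, 45, 47, 51, 53, 55, 57, 59, 61, 65, 67, 69, 71, 73, 75, 79, 81, 83, 85, 87, 89, 93, 95, 97}


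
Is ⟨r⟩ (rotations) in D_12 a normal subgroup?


H = ⟨r⟩ (rotations) in D_12
The rotation subgroup ⟨r⟩ has index 2 in D_12, so it is normal

Yes, normal subgroup


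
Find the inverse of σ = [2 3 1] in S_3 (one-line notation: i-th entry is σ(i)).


To find σ⁻¹, swap domain and range:
σ(1) = 2 → σ⁻¹(2) = 1
σ(2) = 3 → σ⁻¹(3) = 2
σ(3) = 1 → σ⁻¹(1) = 3

σ⁻¹ = [3 1 2]


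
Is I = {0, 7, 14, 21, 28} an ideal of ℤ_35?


Check ideal conditions for I = {0, 7, 14, 21, 28} in ℤ_35:
(1) I is an additive subgroup? Yes
(2) For r ∈ ℤ_35 and a ∈ I: r·a ∈ I? Yes

Yes, I is an ideal of ℤ_35


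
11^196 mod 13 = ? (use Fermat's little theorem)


Fermat's little theorem: if p is prime and gcd(a,p)=1, then a^(p-1) ≡ 1 (mod p)
p = 13 is prime, gcd(11,13) = 1
Reduce exponent: 196 mod 12 = 4
So 11^196 ≡ 11^4 (mod 13)
11^4 mod 13 = 3

11^196 ≡ 3 (mod 13)


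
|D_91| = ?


|D_n| = 2n (n rotations and n reflections)
|D_91| = 2×91 = 182

|D_91| = 182


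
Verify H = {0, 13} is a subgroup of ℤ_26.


Subgroup test for H = {0, 13} in (ℤ_26, +):
(1) 0 ∈ H? Yes
(2) Closure: for all a,b ∈ H, (a+b) mod 26 ∈ H? Yes
(3) Inverses: for all a ∈ H, -a mod 26 ∈ H? Yes

Yes, H is a subgroup of ℤ_26


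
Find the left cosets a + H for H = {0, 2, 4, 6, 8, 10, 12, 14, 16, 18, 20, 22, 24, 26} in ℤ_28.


H = {0, 2, 4, 6, 8, 10, 12, 14, 16, 18, 20, 22, 24, 26}, |H| = 14
Number of cosets = |G|/|H| = 28/14 = 2
0 + H = {0, 2, 4, 6, 8, 10, 12, 14, 16, 18, 20, 22, 24, 26}
1 + H = {1, 3, 5, 7, 9, 11, 13, 15, 17, 19, 21, 23, 25, 27}

Cosets: 0+H={0,2,4,6,8,10,12,14,16,18,20,22,24,26}; 1+H={1,3,5,7,9,11,13,15,17,19,21,23,25,27}


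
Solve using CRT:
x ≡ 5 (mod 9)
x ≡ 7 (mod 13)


m₁ = 9, m₂ = 13, gcd = 1, so CRT applies. M = m₁·m₂ = 117
Let M₁ = M/m₁ = 13, M₂ = M/m₂ = 9
Find y₁ ≡ M₁⁻¹ (mod m₁): 13⁻¹ ≡ 7 (mod 9)
Find y₂ ≡ M₂⁻¹ (mod m₂): 9⁻¹ ≡ 3 (mod 13)
x = a₁·M₁·y₁ + a₂·M₂·y₂ = 5·13·7 + 7·9·3 = 644
Reduce mod 117: x ≡ 59
Check: 59 mod 9 = 5 ✓, 59 mod 13 = 7 ✓

x ≡ 59 (mod 117)


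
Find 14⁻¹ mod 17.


Use the extended Euclidean algorithm to write 1 = 14·s + 17·t; then s mod 17 is the inverse.
Euclidean algorithm:
  14 = 0·17 + 14
  17 = 1·14 + 3
  14 = 4·3 + 2
  3 = 1·2 + 1
  2 = 2·1 + 0
gcd(14,17) = 1
Back-substitution gives: 14·(-6) + 17·(5) = 1
So 14⁻¹ ≡ -6 ≡ 11 (mod 17)
Check: 14 × 11 = 154 ≡ 1 (mod 17) ✓

14⁻¹ ≡ 11 (mod 17)


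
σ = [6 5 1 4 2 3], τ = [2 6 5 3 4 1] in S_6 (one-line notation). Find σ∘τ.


σ∘τ: apply τ first, then σ
1 →τ 2 →σ 5
2 →τ 6 →σ 3
3 →τ 5 →σ 2
4 →τ 3 →σ 1
5 →τ 4 →σ 4
6 →τ 1 →σ 6

σ∘τ = [5 3 2 1 4 6]


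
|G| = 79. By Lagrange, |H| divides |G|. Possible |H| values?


Lagrange's theorem: |H| divides |G|
|G| = 79
Divisors of 79: 1, 79

Possible subgroup orders: {1, 79}


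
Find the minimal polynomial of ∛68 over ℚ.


∛68 satisfies x³ - 68 = 0, irreducible over ℚ (no rational root; 68 is not a perfect cube)

Minimal polynomial: x³ - 68


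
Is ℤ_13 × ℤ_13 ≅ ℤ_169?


Comparing ℤ_13 × ℤ_13 and ℤ_169:
gcd(13,13) = 13 ≠ 1. Max element order in ℤ_13×ℤ_13 is lcm(13,13) = 13 < 169, so it has no element of order 169

No, ℤ_13 × ℤ_13 ≇ ℤ_169


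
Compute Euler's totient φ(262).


Factor n: 262 = 2 × 131
φ(n) = n · ∏(1 - 1/p) over distinct primes p | n
φ(262) = 262 · (1 - 1/2) · (1 - 1/131) = 130

φ(262) = 130


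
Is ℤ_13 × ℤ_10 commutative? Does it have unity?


Direct product ring; commutative with unity (1,1); but (1,0)·(0,1) = (0,0) gives zero divisors, so not an integral domain
Commutative: Yes
Integral domain: No
Has unity: Yes

ℤ_13 × ℤ_10: Commutative=Yes, Unity=Yes


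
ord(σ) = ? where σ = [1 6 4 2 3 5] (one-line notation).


Cycle decomposition: (2 6 5 3 4)
Cycle lengths: 5
Order = lcm(5) = 5

ord(σ) = 5


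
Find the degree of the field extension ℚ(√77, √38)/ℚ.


[ℚ(√77,√38):ℚ] = [ℚ(√77,√38):ℚ(√77)]·[ℚ(√77):ℚ] = 2·2 = 4

[ℚ(√77, √38)/ℚ] = 4


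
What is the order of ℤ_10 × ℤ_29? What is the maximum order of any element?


|ℤ_10 × ℤ_29| = 10 × 29 = 290
Max element order = lcm(10,29) = 290
Cyclic? Yes (gcd=1)

|ℤ_10×ℤ_29| = 290, max element order = 290


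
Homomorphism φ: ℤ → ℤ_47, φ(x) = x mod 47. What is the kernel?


Kernel = preimage of identity
ker(φ) = {x ∈ ℤ : x ≡ 0 (mod 47)} = 47ℤ = {0, ±47, ±94, ...}

ker(φ) = 47ℤ


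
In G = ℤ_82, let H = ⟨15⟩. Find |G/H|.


|⟨15⟩| = n / gcd(15, 82) = 82 / 1 = 82
H is normal (ℤ_82 is abelian).
|G/H| = |G| / |H| = 82 / 82 = 1

|G/H| = 1


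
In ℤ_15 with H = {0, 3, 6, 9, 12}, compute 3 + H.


3 + H = {3 + h (mod 15) : h ∈ H}
3+0=3, 3+3=6, 3+6=9, 3+9=12, 3+12=0
3 + H = {0, 3, 6, 9, 12} = 0 + H

3 + H = {0, 3, 6, 9, 12}


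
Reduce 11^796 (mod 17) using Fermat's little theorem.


Fermat's little theorem: if p is prime and gcd(a,p)=1, then a^(p-1) ≡ 1 (mod p)
p = 17 is prime, gcd(11,17) = 1
Reduce exponent: 796 mod 16 = 12
So 11^796 ≡ 11^12 (mod 17)
11^12 mod 17 = 13

11^796 ≡ 13 (mod 17)


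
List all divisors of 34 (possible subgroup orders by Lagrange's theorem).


Lagrange's theorem: |H| divides |G|
|G| = 34
Divisors of 34: 1, 2, 17, 34

Possible subgroup orders: {1, 2, 17, 34}


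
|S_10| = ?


|S_n| = n! (number of permutations of n symbols)
|S_10| = 10! = 3628800

|S_10| = 3628800


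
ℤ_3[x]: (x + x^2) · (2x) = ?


Expand and collect like terms; reduce coefficients mod 3:
x^0: 0·0 = 0 ≡ 0 (mod 3)
x^1: 0·2 + 1·0 = 0 ≡ 0 (mod 3)
x^2: 1·2 + 1·0 = 2 ≡ 2 (mod 3)
x^3: 1·2 = 2 ≡ 2 (mod 3)
Result: 2x^2 + 2x^3

f · g = 2x^2 + 2x^3


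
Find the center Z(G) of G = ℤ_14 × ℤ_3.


Z(G) = {g ∈ G | gx = xg for all x ∈ G}
Direct product of abelian groups is abelian, so Z(G) = G

Z(ℤ_14 × ℤ_3) = ℤ_14 × ℤ_3


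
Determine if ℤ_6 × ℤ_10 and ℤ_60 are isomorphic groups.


Comparing ℤ_6 × ℤ_10 and ℤ_60:
gcd(6,10) = 2 ≠ 1. Max element order in ℤ_6×ℤ_10 is lcm(6,10) = 30 < 60, so it has no element of order 60

No, ℤ_6 × ℤ_10 ≇ ℤ_60


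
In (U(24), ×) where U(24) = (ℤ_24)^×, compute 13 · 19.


Operation: multiplication mod 24
13 · 19 = (a × b) mod 24 with a = 13, b = 19

13 · 19 = 7


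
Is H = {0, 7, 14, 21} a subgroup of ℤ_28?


Subgroup test for H = {0, 7, 14, 21} in (ℤ_28, +):
(1) 0 ∈ H? Yes
(2) Closure: for all a,b ∈ H, (a+b) mod 28 ∈ H? Yes
(3) Inverses: for all a ∈ H, -a mod 28 ∈ H? Yes

Yes, H is a subgroup of ℤ_28


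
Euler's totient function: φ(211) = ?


Factor n: 211 = 211
φ(n) = n · ∏(1 - 1/p) over distinct primes p | n
φ(211) = 211 · (1 - 1/211) = 210

φ(211) = 210


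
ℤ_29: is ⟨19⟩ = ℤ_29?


g generates ℤ_n iff gcd(g, n) = 1
gcd(19, 29) = 1
Since gcd = 1, 19 is a generator.

Yes, 19 generates ℤ_29


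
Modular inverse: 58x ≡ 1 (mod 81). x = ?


Use the extended Euclidean algorithm to write 1 = 58·s + 81·t; then s mod 81 is the inverse.
Euclidean algorithm:
  58 = 0·81 + 58
  81 = 1·58 + 23
  58 = 2·23 + 12
  23 = 1·12 + 11
  12 = 1·11 + 1
  11 = 11·1 + 0
gcd(58,81) = 1
Back-substitution gives: 58·(7) + 81·(-5) = 1
So 58⁻¹ ≡ 7 ≡ 7 (mod 81)
Check: 58 × 7 = 406 ≡ 1 (mod 81) ✓

58⁻¹ ≡ 7 (mod 81)


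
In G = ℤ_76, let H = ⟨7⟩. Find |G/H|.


|⟨7⟩| = n / gcd(7, 76) = 76 / 1 = 76
H is normal (ℤ_76 is abelian).
|G/H| = |G| / |H| = 76 / 76 = 1

|G/H| = 1


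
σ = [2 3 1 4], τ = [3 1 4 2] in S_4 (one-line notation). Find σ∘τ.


σ∘τ: apply τ first, then σ
1 →τ 3 →σ 1
2 →τ 1 →σ 2
3 →τ 4 →σ 4
4 →τ 2 →σ 3

σ∘τ = [1 2 4 3]


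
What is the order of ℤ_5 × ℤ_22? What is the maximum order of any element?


|ℤ_5 × ℤ_22| = 5 × 22 = 110
Max element order = lcm(5,22) = 110
Cyclic? Yes (gcd=1)

|ℤ_5×ℤ_22| = 110, max element order = 110


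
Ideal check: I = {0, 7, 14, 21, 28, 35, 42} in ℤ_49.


Check ideal conditions for I = {0, 7, 14, 21, 28, 35, 42} in ℤ_49:
(1) I is an additive subgroup? Yes
(2) For r ∈ ℤ_49 and a ∈ I: r·a ∈ I? Yes

Yes, I is an ideal of ℤ_49


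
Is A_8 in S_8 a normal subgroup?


H = A_8 in S_8
A_8 has index 2 in S_8, and every subgroup of index 2 is normal

Yes, normal subgroup


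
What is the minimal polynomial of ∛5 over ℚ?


∛5 satisfies x³ - 5 = 0, irreducible over ℚ (no rational root; 5 is not a perfect cube)

Minimal polynomial: x³ - 5


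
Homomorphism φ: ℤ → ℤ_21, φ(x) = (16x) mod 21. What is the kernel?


Kernel = preimage of identity
ker(φ) = {x ∈ ℤ : 16x ≡ 0 (mod 21)}. gcd(16,21) = 1, so 16x ≡ 0 (mod 21) ⟺ x ≡ 0 (mod 21/1 = 21). Hence ker(φ) = 21ℤ

ker(φ) = 21ℤ


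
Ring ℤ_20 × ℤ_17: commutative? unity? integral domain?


Direct product ring; commutative with unity (1,1); but (1,0)·(0,1) = (0,0) gives zero divisors, so not an integral domain
Commutative: Yes
Integral domain: No
Has unity: Yes

ℤ_20 × ℤ_17: Commutative=Yes, Unity=Yes


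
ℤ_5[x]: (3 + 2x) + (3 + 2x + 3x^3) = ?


Add coefficients mod 5:
x^0: 3 + 3 = 1 (mod 5)
x^1: 2 + 2 = 4 (mod 5)
x^2: 0 + 0 = 0 (mod 5)
x^3: 0 + 3 = 3 (mod 5)
Result: 1 + 4x + 3x^3

f + g = 1 + 4x + 3x^3


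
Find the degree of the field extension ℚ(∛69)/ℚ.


∛69 has minimal polynomial x³ - 69 (irreducible over ℚ since 69 is not a perfect cube)

[ℚ(∛69)/ℚ] = 3


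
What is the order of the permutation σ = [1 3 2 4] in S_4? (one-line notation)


Cycle decomposition: (2 3)
Cycle lengths: 2
Order = lcm(2) = 2

ord(σ) = 2


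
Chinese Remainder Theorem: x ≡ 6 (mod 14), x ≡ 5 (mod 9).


m₁ = 14, m₂ = 9, gcd = 1, so CRT applies. M = m₁·m₂ = 126
Let M₁ = M/m₁ = 9, M₂ = M/m₂ = 14
Find y₁ ≡ M₁⁻¹ (mod m₁): 9⁻¹ ≡ 11 (mod 14)
Find y₂ ≡ M₂⁻¹ (mod m₂): 14⁻¹ ≡ 2 (mod 9)
x = a₁·M₁·y₁ + a₂·M₂·y₂ = 6·9·11 + 5·14·2 = 734
Reduce mod 126: x ≡ 104
Check: 104 mod 14 = 6 ✓, 104 mod 9 = 5 ✓

x ≡ 104 (mod 126)


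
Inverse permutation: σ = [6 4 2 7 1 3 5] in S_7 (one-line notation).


To find σ⁻¹, swap domain and range:
σ(1) = 6 → σ⁻¹(6) = 1
σ(2) = 4 → σ⁻¹(4) = 2
σ(3) = 2 → σ⁻¹(2) = 3
σ(4) = 7 → σ⁻¹(7) = 4
σ(5) = 1 → σ⁻¹(1) = 5
σ(6) = 3 → σ⁻¹(3) = 6
σ(7) = 5 → σ⁻¹(5) = 7

σ⁻¹ = [5 3 6 2 7 1 4]


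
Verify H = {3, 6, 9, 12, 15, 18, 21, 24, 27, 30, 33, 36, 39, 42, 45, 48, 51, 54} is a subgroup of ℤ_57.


Subgroup test for H = {3, 6, 9, 12, 15, 18, 21, 24, 27, 30, 33, 36, 39, 42, 45, 48, 51, 54} in (ℤ_57, +):
(1) 0 ∈ H? No
(2) Closure: for all a,b ∈ H, (a+b) mod 57 ∈ H? No  [counterexample: 3 + 54 = 0 ∉ H]
(3) Inverses: for all a ∈ H, -a mod 57 ∈ H? Yes

No, H is not a subgroup of ℤ_57


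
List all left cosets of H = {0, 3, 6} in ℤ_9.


H = {0, 3, 6}, |H| = 3
Number of cosets = |G|/|H| = 9/3 = 3
0 + H = {0, 3, 6}
1 + H = {1, 4, 7}
2 + H = {2, 5, 8}

Cosets: 0+H={0,3,6}; 1+H={1,4,7}; 2+H={2,5,8}


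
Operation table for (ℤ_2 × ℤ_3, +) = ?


Elements: {(0,0), (0,1), (0,2), (1,0), (1,1), (1,2)}
Operation: componentwise addition mod (2, 3)
Entry (a, b) = ((a₁+b₁) mod 2, (a₂+b₂) mod 3)

Cayley table:
      | (0,0) | (0,1) | (0,2) | (1,0) | (1,1) | (1,2)
(0,0) | (0,0) | (0,1) | (0,2) | (1,0) | (1,1) | (1,2)
(0,1) | (0,1) | (0,2) | (0,0) | (1,1) | (1,2) | (1,0)
(0,2) | (0,2) | (0,0) | (0,1) | (1,2) | (1,0) | (1,1)
(1,0) | (1,0) | (1,1) | (1,2) | (0,0) | (0,1) | (0,2)
(1,1) | (1,1) | (1,2) | (1,0) | (0,1) | (0,2) | (0,0)
(1,2) | (1,2) | (1,0) | (1,1) | (0,2) | (0,0) | (0,1)


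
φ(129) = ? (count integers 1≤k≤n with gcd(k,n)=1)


Factor n: 129 = 3 × 43
φ(n) = n · ∏(1 - 1/p) over distinct primes p | n
φ(129) = 129 · (1 - 1/3) · (1 - 1/43) = 84

φ(129) = 84


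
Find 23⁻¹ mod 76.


Use the extended Euclidean algorithm to write 1 = 23·s + 76·t; then s mod 76 is the inverse.
Euclidean algorithm:
  23 = 0·76 + 23
  76 = 3·23 + 7
  23 = 3·7 + 2
  7 = 3·2 + 1
  2 = 2·1 + 0
gcd(23,76) = 1
Back-substitution gives: 23·(-33) + 76·(10) = 1
So 23⁻¹ ≡ -33 ≡ 43 (mod 76)
Check: 23 × 43 = 989 ≡ 1 (mod 76) ✓

23⁻¹ ≡ 43 (mod 76)


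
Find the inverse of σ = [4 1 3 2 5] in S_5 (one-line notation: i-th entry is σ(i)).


To find σ⁻¹, swap domain and range:
σ(1) = 4 → σ⁻¹(4) = 1
σ(2) = 1 → σ⁻¹(1) = 2
σ(3) = 3 → σ⁻¹(3) = 3
σ(4) = 2 → σ⁻¹(2) = 4
σ(5) = 5 → σ⁻¹(5) = 5

σ⁻¹ = [2 4 3 1 5]


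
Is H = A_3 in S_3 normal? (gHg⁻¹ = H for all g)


H = A_3 in S_3
A_3 has index 2 in S_3, and every subgroup of index 2 is normal

Yes, normal subgroup


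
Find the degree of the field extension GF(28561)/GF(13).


GF(28561) = GF(13^4), so the extension degree is 4

[GF(28561)/GF(13)] = 4


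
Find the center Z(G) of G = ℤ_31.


Z(G) = {g ∈ G | gx = xg for all x ∈ G}
ℤ_31 is abelian, so Z(G) = G

Z(ℤ_31) = ℤ_31


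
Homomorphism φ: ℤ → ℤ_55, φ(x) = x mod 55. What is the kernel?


Kernel = preimage of identity
ker(φ) = {x ∈ ℤ : x ≡ 0 (mod 55)} = 55ℤ = {0, ±55, ±110, ...}

ker(φ) = 55ℤ


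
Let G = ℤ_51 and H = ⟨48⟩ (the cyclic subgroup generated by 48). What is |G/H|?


|⟨48⟩| = n / gcd(48, 51) = 51 / 3 = 17
H is normal (ℤ_51 is abelian).
|G/H| = |G| / |H| = 51 / 17 = 3

|G/H| = 3


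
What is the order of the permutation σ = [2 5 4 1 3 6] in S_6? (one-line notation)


Cycle decomposition: (1 2 5 3 4)
Cycle lengths: 5
Order = lcm(5) = 5

ord(σ) = 5


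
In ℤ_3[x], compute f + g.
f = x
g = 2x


Add coefficients mod 3:
x^0: 0 + 0 = 0 (mod 3)
x^1: 1 + 2 = 0 (mod 3)
Result: 0

f + g = 0


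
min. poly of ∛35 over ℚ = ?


∛35 satisfies x³ - 35 = 0, irreducible over ℚ (no rational root; 35 is not a perfect cube)

Minimal polynomial: x³ - 35


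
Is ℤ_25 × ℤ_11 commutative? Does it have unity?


Direct product ring; commutative with unity (1,1); but (1,0)·(0,1) = (0,0) gives zero divisors, so not an integral domain
Commutative: Yes
Integral domain: No
Has unity: Yes

ℤ_25 × ℤ_11: Commutative=Yes, Unity=Yes


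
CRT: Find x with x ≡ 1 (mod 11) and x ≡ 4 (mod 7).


m₁ = 11, m₂ = 7, gcd = 1, so CRT applies. M = m₁·m₂ = 77
Let M₁ = M/m₁ = 7, M₂ = M/m₂ = 11
Find y₁ ≡ M₁⁻¹ (mod m₁): 7⁻¹ ≡ 8 (mod 11)
Find y₂ ≡ M₂⁻¹ (mod m₂): 11⁻¹ ≡ 2 (mod 7)
x = a₁·M₁·y₁ + a₂·M₂·y₂ = 1·7·8 + 4·11·2 = 144
Reduce mod 77: x ≡ 67
Check: 67 mod 11 = 1 ✓, 67 mod 7 = 4 ✓

x ≡ 67 (mod 77)


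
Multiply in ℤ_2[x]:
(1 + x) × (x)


Expand and collect like terms; reduce coefficients mod 2:
x^0: 1·0 = 0 ≡ 0 (mod 2)
x^1: 1·1 + 1·0 = 1 ≡ 1 (mod 2)
x^2: 1·1 = 1 ≡ 1 (mod 2)
Result: x + x^2

f · g = x + x^2


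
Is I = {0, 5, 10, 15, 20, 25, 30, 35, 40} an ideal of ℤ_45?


Check ideal conditions for I = {0, 5, 10, 15, 20, 25, 30, 35, 40} in ℤ_45:
(1) I is an additive subgroup? Yes
(2) For r ∈ ℤ_45 and a ∈ I: r·a ∈ I? Yes

Yes, I is an ideal of ℤ_45


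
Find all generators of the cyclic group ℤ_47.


g generates ℤ_n iff gcd(g,n) = 1
Prime factors of 47: 47
Generators are g ∈ {1,...,46} not divisible by any of these primes.
Generators: {1, 2, 3, 4, 5, 6, 7, 8, 9, 10, 11, 12, 13, 14, 15, 16, 17, 18, 19, 20, 21, 22, 23, 24, 25, 26, 27, 28, 29, 30, 31, 32, 33, 34, 35, 36, 37, 38, 39, 40, 41, 42, 43, 44, 45, 46}
Number of generators = φ(47) = 46

Generators of ℤ_47 = {1, 2, 3, 4, 5, 6, 7, 8, 9, 10, 11, 12, 13, 14, 15, 16, 17, 18, 19, 20, 21, 22, 23, 24, 25, 26, 27, 28, 29, 30, 31, 32, 33, 34, 35, 36, 37, 38, 39, 40, 41, 42, 43, 44, 45, 46}


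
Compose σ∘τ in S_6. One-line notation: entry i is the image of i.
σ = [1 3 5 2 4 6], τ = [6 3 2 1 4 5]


σ∘τ: apply τ first, then σ
1 →τ 6 →σ 6
2 →τ 3 →σ 5
3 →τ 2 →σ 3
4 →τ 1 →σ 1
5 →τ 4 →σ 2
6 →τ 5 →σ 4

σ∘τ = [6 5 3 1 2 4]


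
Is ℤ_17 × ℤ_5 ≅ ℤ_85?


Comparing ℤ_17 × ℤ_5 and ℤ_85:
gcd(17,5) = 1, so ℤ_17 × ℤ_5 ≅ ℤ_85 (CRT)

Yes, ℤ_17 × ℤ_5 ≅ ℤ_85


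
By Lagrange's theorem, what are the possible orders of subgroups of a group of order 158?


Lagrange's theorem: |H| divides |G|
|G| = 158
Divisors of 158: 1, 2, 79, 158

Possible subgroup orders: {1, 2, 79, 158}


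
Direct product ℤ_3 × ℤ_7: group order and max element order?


|ℤ_3 × ℤ_7| = 3 × 7 = 21
Max element order = lcm(3,7) = 21
Cyclic? Yes (gcd=1)

|ℤ_3×ℤ_7| = 21, max element order = 21


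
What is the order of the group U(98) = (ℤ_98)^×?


U(n) is the group of units mod n; |U(n)| = φ(n)
|U(98)| = φ(98) = 42

|U(98) = (ℤ_98)^×| = 42


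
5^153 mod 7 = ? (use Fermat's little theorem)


Fermat's little theorem: if p is prime and gcd(a,p)=1, then a^(p-1) ≡ 1 (mod p)
p = 7 is prime, gcd(5,7) = 1
Reduce exponent: 153 mod 6 = 3
So 5^153 ≡ 5^3 (mod 7)
5^3 mod 7 = 6

5^153 ≡ 6 (mod 7)


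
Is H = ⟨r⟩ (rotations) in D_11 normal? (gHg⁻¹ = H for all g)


H = ⟨r⟩ (rotations) in D_11
The rotation subgroup ⟨r⟩ has index 2 in D_11, so it is normal

Yes, normal subgroup


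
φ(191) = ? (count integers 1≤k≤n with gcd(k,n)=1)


Factor n: 191 = 191
φ(n) = n · ∏(1 - 1/p) over distinct primes p | n
φ(191) = 191 · (1 - 1/191) = 190

φ(191) = 190


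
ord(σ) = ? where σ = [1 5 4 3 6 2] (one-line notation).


Cycle decomposition: (2 5 6) (3 4)
Cycle lengths: 3, 2
Order = lcm(3, 2) = 6

ord(σ) = 6


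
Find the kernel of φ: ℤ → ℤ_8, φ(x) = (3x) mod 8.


Kernel = preimage of identity
ker(φ) = {x ∈ ℤ : 3x ≡ 0 (mod 8)}. gcd(3,8) = 1, so 3x ≡ 0 (mod 8) ⟺ x ≡ 0 (mod 8/1 = 8). Hence ker(φ) = 8ℤ

ker(φ) = 8ℤ


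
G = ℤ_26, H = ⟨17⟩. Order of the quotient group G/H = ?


|⟨17⟩| = n / gcd(17, 26) = 26 / 1 = 26
H is normal (ℤ_26 is abelian).
|G/H| = |G| / |H| = 26 / 26 = 1

|G/H| = 1


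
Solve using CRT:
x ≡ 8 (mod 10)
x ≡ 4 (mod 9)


m₁ = 10, m₂ = 9, gcd = 1, so CRT applies. M = m₁·m₂ = 90
Let M₁ = M/m₁ = 9, M₂ = M/m₂ = 10
Find y₁ ≡ M₁⁻¹ (mod m₁): 9⁻¹ ≡ 9 (mod 10)
Find y₂ ≡ M₂⁻¹ (mod m₂): 10⁻¹ ≡ 1 (mod 9)
x = a₁·M₁·y₁ + a₂·M₂·y₂ = 8·9·9 + 4·10·1 = 688
Reduce mod 90: x ≡ 58
Check: 58 mod 10 = 8 ✓, 58 mod 9 = 4 ✓

x ≡ 58 (mod 90)


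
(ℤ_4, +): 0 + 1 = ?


Operation: addition mod 4
0 + 1 = (a + b) mod 4 with a = 0, b = 1

0 + 1 = 1


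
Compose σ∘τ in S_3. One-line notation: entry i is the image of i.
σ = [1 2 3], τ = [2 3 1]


σ∘τ: apply τ first, then σ
1 →τ 2 →σ 2
2 →τ 3 →σ 3
3 →τ 1 →σ 1

σ∘τ = [2 3 1]


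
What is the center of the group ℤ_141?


Z(G) = {g ∈ G | gx = xg for all x ∈ G}
ℤ_141 is abelian, so Z(G) = G

Z(ℤ_141) = ℤ_141


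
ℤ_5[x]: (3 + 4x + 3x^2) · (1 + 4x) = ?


Expand and collect like terms; reduce coefficients mod 5:
x^0: 3·1 = 3 ≡ 3 (mod 5)
x^1: 3·4 + 4·1 = 16 ≡ 1 (mod 5)
x^2: 4·4 + 3·1 = 19 ≡ 4 (mod 5)
x^3: 3·4 = 12 ≡ 2 (mod 5)
Result: 3 + x + 4x^2 + 2x^3

f · g = 3 + x + 4x^2 + 2x^3


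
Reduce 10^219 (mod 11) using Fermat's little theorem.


Fermat's little theorem: if p is prime and gcd(a,p)=1, then a^(p-1) ≡ 1 (mod p)
p = 11 is prime, gcd(10,11) = 1
Reduce exponent: 219 mod 10 = 9
So 10^219 ≡ 10^9 (mod 11)
10^9 mod 11 = 10

10^219 ≡ 10 (mod 11)


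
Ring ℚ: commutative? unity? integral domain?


ℚ is a field: commutative, has unity, every nonzero element is a unit (hence an integral domain)
Commutative: Yes
Integral domain: Yes
Has unity: Yes

ℚ: Commutative=Yes, Unity=Yes


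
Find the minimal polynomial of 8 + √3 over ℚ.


Let α = 8 + √3. Then α - 8 = √3, so (α - 8)² = 3, giving α² - 16α + 61 = 0. Degree 2 and α ∉ ℚ, so this is the minimal polynomial.

Minimal polynomial: x² - 16x + 61


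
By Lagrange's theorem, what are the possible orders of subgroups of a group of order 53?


Lagrange's theorem: |H| divides |G|
|G| = 53
Divisors of 53: 1, 53

Possible subgroup orders: {1, 53}


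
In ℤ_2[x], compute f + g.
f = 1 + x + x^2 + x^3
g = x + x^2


Add coefficients mod 2:
x^0: 1 + 0 = 1 (mod 2)
x^1: 1 + 1 = 0 (mod 2)
x^2: 1 + 1 = 0 (mod 2)
x^3: 1 + 0 = 1 (mod 2)
Result: 1 + x^3

f + g = 1 + x^3


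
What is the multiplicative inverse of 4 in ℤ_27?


Use the extended Euclidean algorithm to write 1 = 4·s + 27·t; then s mod 27 is the inverse.
Euclidean algorithm:
  4 = 0·27 + 4
  27 = 6·4 + 3
  4 = 1·3 + 1
  3 = 3·1 + 0
gcd(4,27) = 1
Back-substitution gives: 4·(7) + 27·(-1) = 1
So 4⁻¹ ≡ 7 ≡ 7 (mod 27)
Check: 4 × 7 = 28 ≡ 1 (mod 27) ✓

4⁻¹ ≡ 7 (mod 27)


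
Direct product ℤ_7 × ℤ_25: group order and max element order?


|ℤ_7 × ℤ_25| = 7 × 25 = 175
Max element order = lcm(7,25) = 175
Cyclic? Yes (gcd=1)

|ℤ_7×ℤ_25| = 175, max element order = 175


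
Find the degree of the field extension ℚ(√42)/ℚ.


√42 has minimal polynomial x² - 42 (irreducible over ℚ since 42 is squarefree)

[ℚ(√42)/ℚ] = 2


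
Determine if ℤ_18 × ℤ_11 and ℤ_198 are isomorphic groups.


Comparing ℤ_18 × ℤ_11 and ℤ_198:
gcd(18,11) = 1, so ℤ_18 × ℤ_11 ≅ ℤ_198 (CRT)

Yes, ℤ_18 × ℤ_11 ≅ ℤ_198


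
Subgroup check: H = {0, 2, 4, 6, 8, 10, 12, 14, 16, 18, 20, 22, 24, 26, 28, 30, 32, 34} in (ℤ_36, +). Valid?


Subgroup test for H = {0, 2, 4, 6, 8, 10, 12, 14, 16, 18, 20, 22, 24, 26, 28, 30, 32, 34} in (ℤ_36, +):
(1) 0 ∈ H? Yes
(2) Closure: for all a,b ∈ H, (a+b) mod 36 ∈ H? Yes
(3) Inverses: for all a ∈ H, -a mod 36 ∈ H? Yes

Yes, H is a subgroup of ℤ_36


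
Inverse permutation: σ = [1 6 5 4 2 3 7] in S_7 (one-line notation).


To find σ⁻¹, swap domain and range:
σ(1) = 1 → σ⁻¹(1) = 1
σ(2) = 6 → σ⁻¹(6) = 2
σ(3) = 5 → σ⁻¹(5) = 3
σ(4) = 4 → σ⁻¹(4) = 4
σ(5) = 2 → σ⁻¹(2) = 5
σ(6) = 3 → σ⁻¹(3) = 6
σ(7) = 7 → σ⁻¹(7) = 7

σ⁻¹ = [1 5 6 4 3 2 7]


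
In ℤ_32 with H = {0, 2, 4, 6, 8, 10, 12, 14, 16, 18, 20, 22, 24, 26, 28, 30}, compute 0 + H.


0 + H = {0 + h (mod 32) : h ∈ H}
0+0=0, 0+2=2, 0+4=4, 0+6=6, 0+8=8, 0+10=10, 0+12=12, 0+14=14, 0+16=16, 0+18=18, 0+20=20, 0+22=22, 0+24=24, 0+26=26, 0+28=28, 0+30=30

0 + H = {0, 2, 4, 6, 8, 10, 12, 14, 16, 18, 20, 22, 24, 26, 28, 30}


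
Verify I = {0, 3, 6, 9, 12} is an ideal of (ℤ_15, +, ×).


Check ideal conditions for I = {0, 3, 6, 9, 12} in ℤ_15:
(1) I is an additive subgroup? Yes
(2) For r ∈ ℤ_15 and a ∈ I: r·a ∈ I? Yes

Yes, I is an ideal of ℤ_15


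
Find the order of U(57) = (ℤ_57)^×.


U(n) is the group of units mod n; |U(n)| = φ(n)
|U(57)| = φ(57) = 36

|U(57) = (ℤ_57)^×| = 36


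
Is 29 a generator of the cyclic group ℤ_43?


g generates ℤ_n iff gcd(g, n) = 1
gcd(29, 43) = 1
Since gcd = 1, 29 is a generator.

Yes, 29 generates ℤ_43


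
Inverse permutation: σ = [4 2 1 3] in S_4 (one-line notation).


To find σ⁻¹, swap domain and range:
σ(1) = 4 → σ⁻¹(4) = 1
σ(2) = 2 → σ⁻¹(2) = 2
σ(3) = 1 → σ⁻¹(1) = 3
σ(4) = 3 → σ⁻¹(3) = 4

σ⁻¹ = [3 2 4 1]


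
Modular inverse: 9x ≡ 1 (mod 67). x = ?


Use the extended Euclidean algorithm to write 1 = 9·s + 67·t; then s mod 67 is the inverse.
Euclidean algorithm:
  9 = 0·67 + 9
  67 = 7·9 + 4
  9 = 2·4 + 1
  4 = 4·1 + 0
gcd(9,67) = 1
Back-substitution gives: 9·(15) + 67·(-2) = 1
So 9⁻¹ ≡ 15 ≡ 15 (mod 67)
Check: 9 × 15 = 135 ≡ 1 (mod 67) ✓

9⁻¹ ≡ 15 (mod 67)


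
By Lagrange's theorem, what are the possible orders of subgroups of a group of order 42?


Lagrange's theorem: |H| divides |G|
|G| = 42
Divisors of 42: 1, 2, 3, 6, 7, 14, 21, 42

Possible subgroup orders: {1, 2, 3, 6, 7, 14, 21, 42}


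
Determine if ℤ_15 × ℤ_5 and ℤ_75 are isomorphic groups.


Comparing ℤ_15 × ℤ_5 and ℤ_75:
gcd(15,5) = 5 ≠ 1. Max element order in ℤ_15×ℤ_5 is lcm(15,5) = 15 < 75, so it has no element of order 75

No, ℤ_15 × ℤ_5 ≇ ℤ_75


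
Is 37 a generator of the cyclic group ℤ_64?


g generates ℤ_n iff gcd(g, n) = 1
gcd(37, 64) = 1
Since gcd = 1, 37 is a generator.

Yes, 37 generates ℤ_64


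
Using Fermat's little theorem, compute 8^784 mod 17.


Fermat's little theorem: if p is prime and gcd(a,p)=1, then a^(p-1) ≡ 1 (mod p)
p = 17 is prime, gcd(8,17) = 1
Reduce exponent: 784 mod 16 = 0
So 8^784 ≡ 8^0 (mod 17)
8^0 = 1

8^784 ≡ 1 (mod 17)
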